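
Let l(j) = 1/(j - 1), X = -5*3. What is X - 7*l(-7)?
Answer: -113/8 ≈ -14.125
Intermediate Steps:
X = -15
l(j) = 1/(-1 + j)
X - 7*l(-7) = -15 - 7/(-1 - 7) = -15 - 7/(-8) = -15 - 7*(-⅛) = -15 + 7/8 = -113/8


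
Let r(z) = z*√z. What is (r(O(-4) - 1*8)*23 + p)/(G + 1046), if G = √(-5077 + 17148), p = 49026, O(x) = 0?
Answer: (49026 - 368*I*√2)/(1046 + √12071) ≈ 42.415 - 0.45025*I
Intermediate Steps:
r(z) = z^(3/2)
G = √12071 ≈ 109.87
(r(O(-4) - 1*8)*23 + p)/(G + 1046) = ((0 - 1*8)^(3/2)*23 + 49026)/(√12071 + 1046) = ((0 - 8)^(3/2)*23 + 49026)/(1046 + √12071) = ((-8)^(3/2)*23 + 49026)/(1046 + √12071) = (-16*I*√2*23 + 49026)/(1046 + √12071) = (-368*I*√2 + 49026)/(1046 + √12071) = (49026 - 368*I*√2)/(1046 + √12071)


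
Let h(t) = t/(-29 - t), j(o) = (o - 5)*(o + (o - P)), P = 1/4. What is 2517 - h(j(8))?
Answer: 767874/305 ≈ 2517.6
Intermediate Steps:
P = ¼ (P = 1*(¼) = ¼ ≈ 0.25000)
j(o) = (-5 + o)*(-¼ + 2*o) (j(o) = (o - 5)*(o + (o - 1*¼)) = (-5 + o)*(o + (o - ¼)) = (-5 + o)*(o + (-¼ + o)) = (-5 + o)*(-¼ + 2*o))
2517 - h(j(8)) = 2517 - (-1)*(5/4 + 2*8² - 41/4*8)/(29 + (5/4 + 2*8² - 41/4*8)) = 2517 - (-1)*(5/4 + 2*64 - 82)/(29 + (5/4 + 2*64 - 82)) = 2517 - (-1)*(5/4 + 128 - 82)/(29 + (5/4 + 128 - 82)) = 2517 - (-1)*189/(4*(29 + 189/4)) = 2517 - (-1)*189/(4*305/4) = 2517 - (-1)*189*4/(4*305) = 2517 - 1*(-189/305) = 2517 + 189/305 = 767874/305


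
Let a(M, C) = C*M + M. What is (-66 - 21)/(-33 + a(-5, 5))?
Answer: 29/21 ≈ 1.3810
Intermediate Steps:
a(M, C) = M + C*M
(-66 - 21)/(-33 + a(-5, 5)) = (-66 - 21)/(-33 - 5*(1 + 5)) = -87/(-33 - 5*6) = -87/(-33 - 30) = -87/(-63) = -87*(-1/63) = 29/21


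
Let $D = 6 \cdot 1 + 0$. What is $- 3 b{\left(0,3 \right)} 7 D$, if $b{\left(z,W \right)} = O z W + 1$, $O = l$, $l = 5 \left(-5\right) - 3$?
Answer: $-126$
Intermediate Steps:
$l = -28$ ($l = -25 - 3 = -28$)
$O = -28$
$D = 6$ ($D = 6 + 0 = 6$)
$b{\left(z,W \right)} = 1 - 28 W z$ ($b{\left(z,W \right)} = - 28 z W + 1 = - 28 W z + 1 = 1 - 28 W z$)
$- 3 b{\left(0,3 \right)} 7 D = - 3 \left(1 - 84 \cdot 0\right) 7 \cdot 6 = - 3 \left(1 + 0\right) 7 \cdot 6 = \left(-3\right) 1 \cdot 7 \cdot 6 = \left(-3\right) 7 \cdot 6 = \left(-21\right) 6 = -126$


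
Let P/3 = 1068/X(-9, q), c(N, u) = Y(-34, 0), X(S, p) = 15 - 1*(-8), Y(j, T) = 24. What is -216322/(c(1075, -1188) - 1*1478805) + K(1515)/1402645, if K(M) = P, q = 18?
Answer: 6983466363194/47706709842135 ≈ 0.14638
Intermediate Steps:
X(S, p) = 23 (X(S, p) = 15 + 8 = 23)
c(N, u) = 24
P = 3204/23 (P = 3*(1068/23) = 3204/23 ≈ 139.30)
K(M) = 3204/23
-216322/(c(1075, -1188) - 1*1478805) + K(1515)/1402645 = -216322/(24 - 1*1478805) + (3204/23)/1402645 = -216322/(24 - 1478805) + (3204/23)*(1/1402645) = -216322/(-1478781) + 3204/32260835 = -216322*(-1/1478781) + 3204/32260835 = 216322/1478781 + 3204/32260835 = 6983466363194/47706709842135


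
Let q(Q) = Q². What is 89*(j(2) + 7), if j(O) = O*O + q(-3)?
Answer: 1780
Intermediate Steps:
j(O) = 9 + O² (j(O) = O*O + (-3)² = O² + 9 = 9 + O²)
89*(j(2) + 7) = 89*((9 + 2²) + 7) = 89*((9 + 4) + 7) = 89*(13 + 7) = 89*20 = 1780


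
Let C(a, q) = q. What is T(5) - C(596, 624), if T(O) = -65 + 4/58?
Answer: -19979/29 ≈ -688.93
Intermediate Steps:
T(O) = -1883/29 (T(O) = -65 + 4*(1/58) = -65 + 2/29 = -1883/29)
T(5) - C(596, 624) = -1883/29 - 1*624 = -1883/29 - 624 = -19979/29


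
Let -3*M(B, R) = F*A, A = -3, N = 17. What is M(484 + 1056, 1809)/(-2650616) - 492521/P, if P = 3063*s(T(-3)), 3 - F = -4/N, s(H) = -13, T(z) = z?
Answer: 22193226539867/1794262934568 ≈ 12.369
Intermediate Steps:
F = 55/17 (F = 3 - (-4)/17 = 3 - 1*(-4/17) = 3 + 4/17 = 55/17 ≈ 3.2353)
P = -39819 (P = 3063*(-13) = -39819)
M(B, R) = 55/17 (M(B, R) = -55*(-3)/51 = -1/3*(-165/17) = 55/17)
M(484 + 1056, 1809)/(-2650616) - 492521/P = (55/17)/(-2650616) - 492521/(-39819) = (55/17)*(-1/2650616) - 492521*(-1/39819) = -55/45060472 + 492521/39819 = 22193226539867/1794262934568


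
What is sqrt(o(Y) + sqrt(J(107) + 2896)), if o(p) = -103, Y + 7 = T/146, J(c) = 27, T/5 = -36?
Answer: sqrt(-103 + sqrt(2923)) ≈ 6.9954*I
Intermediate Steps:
T = -180 (T = 5*(-36) = -180)
Y = -601/73 (Y = -7 - 180/146 = -7 - 180*1/146 = -7 - 90/73 = -601/73 ≈ -8.2329)
sqrt(o(Y) + sqrt(J(107) + 2896)) = sqrt(-103 + sqrt(27 + 2896)) = sqrt(-103 + sqrt(2923))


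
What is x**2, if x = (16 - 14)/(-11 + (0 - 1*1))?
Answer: 1/36 ≈ 0.027778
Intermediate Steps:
x = -1/6 (x = 2/(-11 + (0 - 1)) = 2/(-11 - 1) = 2/(-12) = 2*(-1/12) = -1/6 ≈ -0.16667)
x**2 = (-1/6)**2 = 1/36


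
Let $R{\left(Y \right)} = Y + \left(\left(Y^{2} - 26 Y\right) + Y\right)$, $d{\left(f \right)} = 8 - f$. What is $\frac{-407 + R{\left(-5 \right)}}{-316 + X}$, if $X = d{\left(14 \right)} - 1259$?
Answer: $\frac{262}{1581} \approx 0.16572$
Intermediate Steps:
$X = -1265$ ($X = \left(8 - 14\right) - 1259 = -6 - 1259 = -1265$)
$R{\left(Y \right)} = Y^{2} - 24 Y$ ($R{\left(Y \right)} = Y + \left(Y^{2} - 25 Y\right) = Y^{2} - 24 Y$)
$\frac{-407 + R{\left(-5 \right)}}{-316 + X} = \frac{-407 - 5 \left(-24 - 5\right)}{-316 - 1265} = \frac{-407 - -145}{-1581} = \left(-407 + 145\right) \left(- \frac{1}{1581}\right) = \left(-262\right) \left(- \frac{1}{1581}\right) = \frac{262}{1581}$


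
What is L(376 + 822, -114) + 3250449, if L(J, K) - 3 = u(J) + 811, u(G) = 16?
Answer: 3251279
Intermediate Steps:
L(J, K) = 830 (L(J, K) = 3 + (16 + 811) = 3 + 827 = 830)
L(376 + 822, -114) + 3250449 = 830 + 3250449 = 3251279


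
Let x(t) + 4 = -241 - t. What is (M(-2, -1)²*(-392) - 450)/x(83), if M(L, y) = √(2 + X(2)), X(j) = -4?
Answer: -167/164 ≈ -1.0183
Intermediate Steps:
M(L, y) = I*√2 (M(L, y) = √(2 - 4) = √(-2) = I*√2)
x(t) = -245 - t (x(t) = -4 + (-241 - t) = -245 - t)
(M(-2, -1)²*(-392) - 450)/x(83) = ((I*√2)²*(-392) - 450)/(-245 - 1*83) = (-2*(-392) - 450)/(-245 - 83) = (784 - 450)/(-328) = 334*(-1/328) = -167/164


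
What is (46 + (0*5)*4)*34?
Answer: 1564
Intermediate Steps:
(46 + (0*5)*4)*34 = (46 + 0*4)*34 = (46 + 0)*34 = 46*34 = 1564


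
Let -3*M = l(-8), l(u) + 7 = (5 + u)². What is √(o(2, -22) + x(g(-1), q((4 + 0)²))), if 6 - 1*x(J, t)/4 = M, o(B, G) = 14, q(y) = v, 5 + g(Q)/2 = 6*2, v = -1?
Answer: √366/3 ≈ 6.3770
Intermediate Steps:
g(Q) = 14 (g(Q) = -10 + 2*(6*2) = -10 + 2*12 = -10 + 24 = 14)
q(y) = -1
l(u) = -7 + (5 + u)²
M = -⅔ (M = -(-7 + (5 - 8)²)/3 = -(-7 + (-3)²)/3 = -(-7 + 9)/3 = -⅓*2 = -⅔ ≈ -0.66667)
x(J, t) = 80/3 (x(J, t) = 24 - 4*(-⅔) = 24 + 8/3 = 80/3)
√(o(2, -22) + x(g(-1), q((4 + 0)²))) = √(14 + 80/3) = √(122/3) = √366/3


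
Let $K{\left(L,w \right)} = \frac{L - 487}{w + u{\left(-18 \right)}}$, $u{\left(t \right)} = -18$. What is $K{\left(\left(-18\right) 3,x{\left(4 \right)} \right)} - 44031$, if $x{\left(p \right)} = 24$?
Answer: $- \frac{264727}{6} \approx -44121.0$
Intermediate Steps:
$K{\left(L,w \right)} = \frac{-487 + L}{-18 + w}$ ($K{\left(L,w \right)} = \frac{L - 487}{w - 18} = \frac{-487 + L}{-18 + w}$)
$K{\left(\left(-18\right) 3,x{\left(4 \right)} \right)} - 44031 = \frac{-487 - 54}{-18 + 24} - 44031 = \frac{-487 - 54}{6} - 44031 = \frac{1}{6} \left(-541\right) - 44031 = - \frac{541}{6} - 44031 = - \frac{264727}{6}$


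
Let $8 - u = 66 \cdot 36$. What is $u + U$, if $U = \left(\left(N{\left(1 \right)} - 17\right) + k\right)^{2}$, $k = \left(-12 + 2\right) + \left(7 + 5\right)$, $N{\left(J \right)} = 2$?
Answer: $-2199$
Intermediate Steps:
$u = -2368$ ($u = 8 - 66 \cdot 36 = 8 - 2376 = -2368$)
$k = 2$ ($k = -10 + 12 = 2$)
$U = 169$ ($U = \left(\left(2 - 17\right) + 2\right)^{2} = \left(-15 + 2\right)^{2} = \left(-13\right)^{2} = 169$)
$u + U = -2368 + 169 = -2199$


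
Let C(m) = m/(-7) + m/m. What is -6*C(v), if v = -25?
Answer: -192/7 ≈ -27.429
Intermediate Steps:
C(m) = 1 - m/7 (C(m) = m*(-⅐) + 1 = -m/7 + 1 = 1 - m/7)
-6*C(v) = -6*(1 - ⅐*(-25)) = -6*(1 + 25/7) = -6*32/7 = -192/7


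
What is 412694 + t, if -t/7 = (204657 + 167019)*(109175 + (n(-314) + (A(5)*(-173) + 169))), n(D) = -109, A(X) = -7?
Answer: -287350479778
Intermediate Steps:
t = -287350892472 (t = -7*(204657 + 167019)*(109175 + (-109 + (-7*(-173) + 169))) = -2601732*(109175 + (-109 + (1211 + 169))) = -2601732*(109175 + (-109 + 1380)) = -2601732*(109175 + 1271) = -2601732*110446 = -7*41050127496 = -287350892472)
412694 + t = 412694 - 287350892472 = -287350479778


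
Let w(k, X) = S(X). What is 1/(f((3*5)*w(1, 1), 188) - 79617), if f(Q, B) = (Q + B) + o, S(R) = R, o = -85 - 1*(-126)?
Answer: -1/79373 ≈ -1.2599e-5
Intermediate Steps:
o = 41 (o = -85 + 126 = 41)
w(k, X) = X
f(Q, B) = 41 + B + Q (f(Q, B) = (Q + B) + 41 = (B + Q) + 41 = 41 + B + Q)
1/(f((3*5)*w(1, 1), 188) - 79617) = 1/((41 + 188 + (3*5)*1) - 79617) = 1/((41 + 188 + 15*1) - 79617) = 1/((41 + 188 + 15) - 79617) = 1/(244 - 79617) = 1/(-79373) = -1/79373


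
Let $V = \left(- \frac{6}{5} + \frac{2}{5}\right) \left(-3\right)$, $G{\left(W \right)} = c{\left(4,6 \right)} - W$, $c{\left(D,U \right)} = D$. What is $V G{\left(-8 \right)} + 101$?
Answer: $\frac{649}{5} \approx 129.8$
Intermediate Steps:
$G{\left(W \right)} = 4 - W$
$V = \frac{12}{5}$ ($V = \left(\left(-6\right) \frac{1}{5} + 2 \cdot \frac{1}{5}\right) \left(-3\right) = \left(- \frac{6}{5} + \frac{2}{5}\right) \left(-3\right) = \left(- \frac{4}{5}\right) \left(-3\right) = \frac{12}{5} \approx 2.4$)
$V G{\left(-8 \right)} + 101 = \frac{12 \left(4 - -8\right)}{5} + 101 = \frac{12 \left(4 + 8\right)}{5} + 101 = \frac{12}{5} \cdot 12 + 101 = \frac{144}{5} + 101 = \frac{649}{5}$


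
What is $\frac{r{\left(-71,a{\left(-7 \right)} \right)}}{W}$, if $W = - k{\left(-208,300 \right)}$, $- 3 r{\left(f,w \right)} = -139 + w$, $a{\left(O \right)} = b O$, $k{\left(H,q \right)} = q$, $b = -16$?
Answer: $- \frac{3}{100} \approx -0.03$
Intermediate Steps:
$a{\left(O \right)} = - 16 O$
$r{\left(f,w \right)} = \frac{139}{3} - \frac{w}{3}$ ($r{\left(f,w \right)} = - \frac{-139 + w}{3} = \frac{139}{3} - \frac{w}{3}$)
$W = -300$ ($W = \left(-1\right) 300 = -300$)
$\frac{r{\left(-71,a{\left(-7 \right)} \right)}}{W} = \frac{\frac{139}{3} - \frac{\left(-16\right) \left(-7\right)}{3}}{-300} = \left(\frac{139}{3} - \frac{112}{3}\right) \left(- \frac{1}{300}\right) = 9 \left(- \frac{1}{300}\right) = - \frac{3}{100}$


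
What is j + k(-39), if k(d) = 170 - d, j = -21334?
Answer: -21125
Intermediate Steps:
j + k(-39) = -21334 + (170 - 1*(-39)) = -21334 + (170 + 39) = -21334 + 209 = -21125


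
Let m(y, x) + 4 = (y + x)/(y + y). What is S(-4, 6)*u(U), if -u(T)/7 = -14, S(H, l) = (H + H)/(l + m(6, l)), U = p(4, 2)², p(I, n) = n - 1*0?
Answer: -784/3 ≈ -261.33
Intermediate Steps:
p(I, n) = n (p(I, n) = n + 0 = n)
m(y, x) = -4 + (x + y)/(2*y) (m(y, x) = -4 + (y + x)/(y + y) = -4 + (x + y)/((2*y)) = -4 + (x + y)*(1/(2*y)) = -4 + (x + y)/(2*y))
U = 4 (U = 2² = 4)
S(H, l) = 2*H/(-7/2 + 13*l/12) (S(H, l) = (H + H)/(l + (½)*(l - 7*6)/6) = (2*H)/(l + (½)*(⅙)*(l - 42)) = (2*H)/(l + (½)*(⅙)*(-42 + l)) = (2*H)/(l + (-7/2 + l/12)) = (2*H)/(-7/2 + 13*l/12) = 2*H/(-7/2 + 13*l/12))
u(T) = 98 (u(T) = -7*(-14) = 98)
S(-4, 6)*u(U) = (24*(-4)/(-42 + 13*6))*98 = (24*(-4)/(-42 + 78))*98 = (24*(-4)/36)*98 = (24*(-4)*(1/36))*98 = -8/3*98 = -784/3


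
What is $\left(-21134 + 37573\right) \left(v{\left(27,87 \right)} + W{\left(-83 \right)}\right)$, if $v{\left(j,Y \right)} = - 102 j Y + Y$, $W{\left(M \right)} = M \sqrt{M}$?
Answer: $-3937321329 - 1364437 i \sqrt{83} \approx -3.9373 \cdot 10^{9} - 1.2431 \cdot 10^{7} i$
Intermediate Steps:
$W{\left(M \right)} = M^{\frac{3}{2}}$
$v{\left(j,Y \right)} = Y - 102 Y j$ ($v{\left(j,Y \right)} = - 102 Y j + Y = Y - 102 Y j$)
$\left(-21134 + 37573\right) \left(v{\left(27,87 \right)} + W{\left(-83 \right)}\right) = \left(-21134 + 37573\right) \left(87 \left(1 - 2754\right) + \left(-83\right)^{\frac{3}{2}}\right) = 16439 \left(87 \left(1 - 2754\right) - 83 i \sqrt{83}\right) = 16439 \left(87 \left(-2753\right) - 83 i \sqrt{83}\right) = 16439 \left(-239511 - 83 i \sqrt{83}\right) = -3937321329 - 1364437 i \sqrt{83}$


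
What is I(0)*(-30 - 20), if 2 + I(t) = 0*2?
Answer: 100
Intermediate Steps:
I(t) = -2 (I(t) = -2 + 0*2 = -2 + 0 = -2)
I(0)*(-30 - 20) = -2*(-30 - 20) = -2*(-50) = 100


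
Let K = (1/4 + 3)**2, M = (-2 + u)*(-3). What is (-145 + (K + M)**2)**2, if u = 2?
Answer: 73256481/65536 ≈ 1117.8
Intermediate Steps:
M = 0 (M = (-2 + 2)*(-3) = 0*(-3) = 0)
K = 169/16 (K = (1*(1/4) + 3)**2 = (1/4 + 3)**2 = (13/4)**2 = 169/16 ≈ 10.563)
(-145 + (K + M)**2)**2 = (-145 + (169/16 + 0)**2)**2 = (-145 + (169/16)**2)**2 = (-145 + 28561/256)**2 = (-8559/256)**2 = 73256481/65536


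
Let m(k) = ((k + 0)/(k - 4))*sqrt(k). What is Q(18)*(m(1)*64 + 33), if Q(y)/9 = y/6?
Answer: 315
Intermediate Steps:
m(k) = k**(3/2)/(-4 + k) (m(k) = (k/(-4 + k))*sqrt(k) = k**(3/2)/(-4 + k))
Q(y) = 3*y/2 (Q(y) = 9*(y/6) = 3*y/2)
Q(18)*(m(1)*64 + 33) = ((3/2)*18)*((1**(3/2)/(-4 + 1))*64 + 33) = 27*((1/(-3))*64 + 33) = 27*((1*(-1/3))*64 + 33) = 27*(-1/3*64 + 33) = 27*(-64/3 + 33) = 27*(35/3) = 315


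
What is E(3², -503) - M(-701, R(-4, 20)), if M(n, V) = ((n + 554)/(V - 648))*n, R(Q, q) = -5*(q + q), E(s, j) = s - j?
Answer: 537223/848 ≈ 633.52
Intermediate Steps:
R(Q, q) = -10*q
M(n, V) = n*(554 + n)/(-648 + V) (M(n, V) = ((554 + n)/(-648 + V))*n = n*(554 + n)/(-648 + V))
E(3², -503) - M(-701, R(-4, 20)) = (3² - 1*(-503)) - (-701)*(554 - 701)/(-648 - 10*20) = (9 + 503) - (-701)*(-147)/(-648 - 200) = 512 - (-701)*(-147)/(-848) = 512 - (-701)*(-1)*(-147)/848 = 512 - 1*(-103047/848) = 512 + 103047/848 = 537223/848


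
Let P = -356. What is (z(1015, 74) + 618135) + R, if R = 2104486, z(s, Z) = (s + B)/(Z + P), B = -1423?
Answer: 127963255/47 ≈ 2.7226e+6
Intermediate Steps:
z(s, Z) = (-1423 + s)/(-356 + Z) (z(s, Z) = (s - 1423)/(Z - 356) = (-1423 + s)/(-356 + Z))
(z(1015, 74) + 618135) + R = ((-1423 + 1015)/(-356 + 74) + 618135) + 2104486 = (-408/(-282) + 618135) + 2104486 = (-1/282*(-408) + 618135) + 2104486 = (68/47 + 618135) + 2104486 = 29052413/47 + 2104486 = 127963255/47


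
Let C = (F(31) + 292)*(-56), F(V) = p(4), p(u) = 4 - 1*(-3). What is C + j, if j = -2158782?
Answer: -2175526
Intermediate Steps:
p(u) = 7 (p(u) = 4 + 3 = 7)
F(V) = 7
C = -16744 (C = (7 + 292)*(-56) = 299*(-56) = -16744)
C + j = -16744 - 2158782 = -2175526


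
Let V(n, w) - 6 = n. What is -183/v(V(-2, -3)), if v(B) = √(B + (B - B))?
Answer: -183/2 ≈ -91.500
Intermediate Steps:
V(n, w) = 6 + n
v(B) = √B (v(B) = √(B + 0) = √B)
-183/v(V(-2, -3)) = -183/√(6 - 2) = -183/(√4) = -183/2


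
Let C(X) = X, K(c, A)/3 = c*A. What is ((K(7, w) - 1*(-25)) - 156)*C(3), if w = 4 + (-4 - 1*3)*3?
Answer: -1464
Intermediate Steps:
w = -17 (w = 4 + (-4 - 3)*3 = 4 - 7*3 = 4 - 21 = -17)
K(c, A) = 3*A*c (K(c, A) = 3*(c*A) = 3*(A*c) = 3*A*c)
((K(7, w) - 1*(-25)) - 156)*C(3) = ((3*(-17)*7 - 1*(-25)) - 156)*3 = ((-357 + 25) - 156)*3 = (-332 - 156)*3 = -488*3 = -1464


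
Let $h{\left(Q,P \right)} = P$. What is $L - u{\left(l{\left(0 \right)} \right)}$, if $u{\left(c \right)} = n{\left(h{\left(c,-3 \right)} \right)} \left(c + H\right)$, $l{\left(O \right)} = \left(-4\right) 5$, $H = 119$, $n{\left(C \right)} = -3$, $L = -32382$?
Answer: $-32085$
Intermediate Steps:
$l{\left(O \right)} = -20$
$u{\left(c \right)} = -357 - 3 c$ ($u{\left(c \right)} = - 3 \left(c + 119\right) = - 3 \left(119 + c\right) = -357 - 3 c$)
$L - u{\left(l{\left(0 \right)} \right)} = -32382 - \left(-357 - -60\right) = -32382 - \left(-357 + 60\right) = -32382 - -297 = -32382 + 297 = -32085$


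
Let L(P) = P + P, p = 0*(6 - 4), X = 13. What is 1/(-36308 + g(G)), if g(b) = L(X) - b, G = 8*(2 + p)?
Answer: -1/36298 ≈ -2.7550e-5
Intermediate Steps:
p = 0 (p = 0*2 = 0)
L(P) = 2*P
G = 16 (G = 8*(2 + 0) = 8*2 = 16)
g(b) = 26 - b (g(b) = 2*13 - b = 26 - b)
1/(-36308 + g(G)) = 1/(-36308 + (26 - 1*16)) = 1/(-36308 + (26 - 16)) = 1/(-36308 + 10) = 1/(-36298) = -1/36298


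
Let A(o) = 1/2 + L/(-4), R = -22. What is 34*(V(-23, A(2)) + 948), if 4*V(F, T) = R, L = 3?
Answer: 32045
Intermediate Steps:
A(o) = -¼ (A(o) = 1/2 + 3/(-4) = 1*(½) + 3*(-¼) = ½ - ¾ = -¼)
V(F, T) = -11/2 (V(F, T) = (¼)*(-22) = -11/2)
34*(V(-23, A(2)) + 948) = 34*(-11/2 + 948) = 34*(1885/2) = 32045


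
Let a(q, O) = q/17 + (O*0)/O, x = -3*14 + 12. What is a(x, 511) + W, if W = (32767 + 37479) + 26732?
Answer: 1648596/17 ≈ 96976.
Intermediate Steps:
x = -30 (x = -42 + 12 = -30)
a(q, O) = q/17 (a(q, O) = q*(1/17) + 0/O = q/17 + 0 = q/17)
W = 96978 (W = 70246 + 26732 = 96978)
a(x, 511) + W = (1/17)*(-30) + 96978 = -30/17 + 96978 = 1648596/17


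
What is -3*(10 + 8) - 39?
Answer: -93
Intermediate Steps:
-3*(10 + 8) - 39 = -3*18 - 39 = -54 - 39 = -93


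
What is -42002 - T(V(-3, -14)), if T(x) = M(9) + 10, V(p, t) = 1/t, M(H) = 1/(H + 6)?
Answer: -630181/15 ≈ -42012.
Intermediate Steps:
M(H) = 1/(6 + H)
T(x) = 151/15 (T(x) = 1/(6 + 9) + 10 = 1/15 + 10 = 151/15)
-42002 - T(V(-3, -14)) = -42002 - 1*151/15 = -42002 - 151/15 = -630181/15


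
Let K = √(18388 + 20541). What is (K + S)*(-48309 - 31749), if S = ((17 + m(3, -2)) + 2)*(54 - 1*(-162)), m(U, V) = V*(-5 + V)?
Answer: -570653424 - 80058*√38929 ≈ -5.8645e+8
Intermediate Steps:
K = √38929 ≈ 197.30
S = 7128 (S = ((17 - 2*(-5 - 2)) + 2)*(54 - 1*(-162)) = ((17 - 2*(-7)) + 2)*(54 + 162) = ((17 + 14) + 2)*216 = (31 + 2)*216 = 33*216 = 7128)
(K + S)*(-48309 - 31749) = (√38929 + 7128)*(-48309 - 31749) = (7128 + √38929)*(-80058) = -570653424 - 80058*√38929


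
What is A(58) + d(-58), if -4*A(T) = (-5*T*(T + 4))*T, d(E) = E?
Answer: 260652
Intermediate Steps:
A(T) = 5*T²*(4 + T)/4 (A(T) = -(-5*T*(T + 4))*T/4 = -(-5*T*(4 + T))*T/4 = -(-5)*T²*(4 + T)/4 = 5*T²*(4 + T)/4)
A(58) + d(-58) = (5/4)*58²*(4 + 58) - 58 = (5/4)*3364*62 - 58 = 260710 - 58 = 260652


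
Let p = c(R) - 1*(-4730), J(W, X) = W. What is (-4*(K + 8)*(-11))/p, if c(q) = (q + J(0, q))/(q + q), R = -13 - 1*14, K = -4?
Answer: 352/9461 ≈ 0.037205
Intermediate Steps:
R = -27 (R = -13 - 14 = -27)
c(q) = ½ (c(q) = (q + 0)/(q + q) = q/((2*q)) = q*(1/(2*q)) = ½)
p = 9461/2 (p = ½ - 1*(-4730) = ½ + 4730 = 9461/2 ≈ 4730.5)
(-4*(K + 8)*(-11))/p = (-4*(-4 + 8)*(-11))/(9461/2) = (-4*4*(-11))*(2/9461) = -16*(-11)*(2/9461) = 176*(2/9461) = 352/9461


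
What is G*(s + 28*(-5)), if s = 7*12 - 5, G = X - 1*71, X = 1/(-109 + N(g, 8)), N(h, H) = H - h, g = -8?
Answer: 402844/93 ≈ 4331.7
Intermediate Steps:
X = -1/93 (X = 1/(-109 + (8 - 1*(-8))) = 1/(-109 + (8 + 8)) = 1/(-109 + 16) = 1/(-93) = -1/93 ≈ -0.010753)
G = -6604/93 (G = -1/93 - 1*71 = -1/93 - 71 = -6604/93 ≈ -71.011)
s = 79 (s = 84 - 5 = 79)
G*(s + 28*(-5)) = -6604*(79 + 28*(-5))/93 = -6604*(79 - 140)/93 = -6604/93*(-61) = 402844/93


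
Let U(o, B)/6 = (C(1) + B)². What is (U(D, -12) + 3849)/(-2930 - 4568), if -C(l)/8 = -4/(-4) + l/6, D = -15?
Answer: -19739/22494 ≈ -0.87752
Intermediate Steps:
C(l) = -8 - 4*l/3 (C(l) = -8*(-4/(-4) + l/6) = -8*(-4*(-¼) + l*(⅙)) = -8*(1 + l/6) = -8 - 4*l/3)
U(o, B) = 6*(-28/3 + B)² (U(o, B) = 6*((-8 - 4/3*1) + B)² = 6*((-8 - 4/3) + B)² = 6*(-28/3 + B)²)
(U(D, -12) + 3849)/(-2930 - 4568) = (2*(-28 + 3*(-12))²/3 + 3849)/(-2930 - 4568) = (2*(-28 - 36)²/3 + 3849)/(-7498) = ((⅔)*(-64)² + 3849)*(-1/7498) = ((⅔)*4096 + 3849)*(-1/7498) = (8192/3 + 3849)*(-1/7498) = (19739/3)*(-1/7498) = -19739/22494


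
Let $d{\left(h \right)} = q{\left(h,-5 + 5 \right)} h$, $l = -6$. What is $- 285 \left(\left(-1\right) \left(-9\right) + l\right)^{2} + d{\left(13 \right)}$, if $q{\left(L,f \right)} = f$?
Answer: $-2565$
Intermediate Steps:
$d{\left(h \right)} = 0$ ($d{\left(h \right)} = \left(-5 + 5\right) h = 0 h = 0$)
$- 285 \left(\left(-1\right) \left(-9\right) + l\right)^{2} + d{\left(13 \right)} = - 285 \left(\left(-1\right) \left(-9\right) - 6\right)^{2} + 0 = - 285 \left(9 - 6\right)^{2} + 0 = - 285 \cdot 3^{2} + 0 = \left(-285\right) 9 + 0 = -2565 + 0 = -2565$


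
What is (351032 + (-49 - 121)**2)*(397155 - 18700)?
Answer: 143787165060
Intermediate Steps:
(351032 + (-49 - 121)**2)*(397155 - 18700) = (351032 + (-170)**2)*378455 = (351032 + 28900)*378455 = 379932*378455 = 143787165060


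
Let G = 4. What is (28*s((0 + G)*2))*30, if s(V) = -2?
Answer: -1680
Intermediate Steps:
(28*s((0 + G)*2))*30 = (28*(-2))*30 = -56*30 = -1680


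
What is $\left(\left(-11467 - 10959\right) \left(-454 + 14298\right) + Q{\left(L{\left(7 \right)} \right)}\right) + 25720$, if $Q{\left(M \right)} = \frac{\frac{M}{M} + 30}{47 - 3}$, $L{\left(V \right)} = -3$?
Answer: $- \frac{13659352225}{44} \approx -3.1044 \cdot 10^{8}$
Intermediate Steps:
$Q{\left(M \right)} = \frac{31}{44}$ ($Q{\left(M \right)} = \frac{1 + 30}{44} = 31 \cdot \frac{1}{44} = \frac{31}{44}$)
$\left(\left(-11467 - 10959\right) \left(-454 + 14298\right) + Q{\left(L{\left(7 \right)} \right)}\right) + 25720 = \left(\left(-11467 - 10959\right) \left(-454 + 14298\right) + \frac{31}{44}\right) + 25720 = \left(\left(-22426\right) 13844 + \frac{31}{44}\right) + 25720 = \left(-310465544 + \frac{31}{44}\right) + 25720 = - \frac{13660483905}{44} + 25720 = - \frac{13659352225}{44}$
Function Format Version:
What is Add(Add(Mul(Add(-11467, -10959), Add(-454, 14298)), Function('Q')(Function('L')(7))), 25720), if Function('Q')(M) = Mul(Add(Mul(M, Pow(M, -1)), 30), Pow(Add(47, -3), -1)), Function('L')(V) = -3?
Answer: Rational(-13659352225, 44) ≈ -3.1044e+8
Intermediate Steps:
Function('Q')(M) = Rational(31, 44) (Function('Q')(M) = Mul(Add(1, 30), Pow(44, -1)) = Mul(31, Rational(1, 44)) = Rational(31, 44))
Add(Add(Mul(Add(-11467, -10959), Add(-454, 14298)), Function('Q')(Function('L')(7))), 25720) = Add(Add(Mul(Add(-11467, -10959), Add(-454, 14298)), Rational(31, 44)), 25720) = Add(Add(Mul(-22426, 13844), Rational(31, 44)), 25720) = Add(Add(-310465544, Rational(31, 44)), 25720) = Add(Rational(-13660483905, 44), 25720) = Rational(-13659352225, 44)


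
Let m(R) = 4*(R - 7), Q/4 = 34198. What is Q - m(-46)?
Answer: 137004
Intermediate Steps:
Q = 136792 (Q = 4*34198 = 136792)
m(R) = -28 + 4*R (m(R) = 4*(-7 + R) = -28 + 4*R)
Q - m(-46) = 136792 - (-28 + 4*(-46)) = 136792 - (-28 - 184) = 136792 - 1*(-212) = 136792 + 212 = 137004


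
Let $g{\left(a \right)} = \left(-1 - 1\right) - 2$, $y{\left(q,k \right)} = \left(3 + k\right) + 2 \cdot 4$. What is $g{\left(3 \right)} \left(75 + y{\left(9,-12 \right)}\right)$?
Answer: $-296$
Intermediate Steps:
$y{\left(q,k \right)} = 11 + k$ ($y{\left(q,k \right)} = \left(3 + k\right) + 8 = 11 + k$)
$g{\left(a \right)} = -4$ ($g{\left(a \right)} = -2 - 2 = -4$)
$g{\left(3 \right)} \left(75 + y{\left(9,-12 \right)}\right) = - 4 \left(75 + \left(11 - 12\right)\right) = - 4 \left(75 - 1\right) = \left(-4\right) 74 = -296$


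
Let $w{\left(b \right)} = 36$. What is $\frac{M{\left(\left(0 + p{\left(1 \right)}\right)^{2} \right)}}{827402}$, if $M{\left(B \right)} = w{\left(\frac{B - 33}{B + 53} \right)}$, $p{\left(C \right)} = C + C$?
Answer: $\frac{18}{413701} \approx 4.351 \cdot 10^{-5}$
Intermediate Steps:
$p{\left(C \right)} = 2 C$
$M{\left(B \right)} = 36$
$\frac{M{\left(\left(0 + p{\left(1 \right)}\right)^{2} \right)}}{827402} = \frac{36}{827402} = 36 \cdot \frac{1}{827402} = \frac{18}{413701}$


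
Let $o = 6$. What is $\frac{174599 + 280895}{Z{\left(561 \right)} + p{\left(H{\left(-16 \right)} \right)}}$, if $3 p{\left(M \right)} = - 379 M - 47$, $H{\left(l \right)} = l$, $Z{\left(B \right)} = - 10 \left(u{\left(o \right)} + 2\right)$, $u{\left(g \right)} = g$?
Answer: $\frac{1366482}{5777} \approx 236.54$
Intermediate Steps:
$Z{\left(B \right)} = -80$ ($Z{\left(B \right)} = - 10 \left(6 + 2\right) = \left(-10\right) 8 = -80$)
$p{\left(M \right)} = - \frac{47}{3} - \frac{379 M}{3}$ ($p{\left(M \right)} = \frac{- 379 M - 47}{3} = \frac{-47 - 379 M}{3} = - \frac{47}{3} - \frac{379 M}{3}$)
$\frac{174599 + 280895}{Z{\left(561 \right)} + p{\left(H{\left(-16 \right)} \right)}} = \frac{174599 + 280895}{-80 - - \frac{6017}{3}} = \frac{455494}{-80 + \left(- \frac{47}{3} + \frac{6064}{3}\right)} = \frac{455494}{-80 + \frac{6017}{3}} = \frac{455494}{\frac{5777}{3}} = 455494 \cdot \frac{3}{5777} = \frac{1366482}{5777}$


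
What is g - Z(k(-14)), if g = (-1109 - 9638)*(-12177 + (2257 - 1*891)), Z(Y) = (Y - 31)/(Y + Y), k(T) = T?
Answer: 3253202831/28 ≈ 1.1619e+8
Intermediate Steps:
Z(Y) = (-31 + Y)/(2*Y) (Z(Y) = (-31 + Y)/((2*Y)) = (-31 + Y)*(1/(2*Y)) = (-31 + Y)/(2*Y))
g = 116185817 (g = -10747*(-12177 + (2257 - 891)) = -10747*(-12177 + 1366) = -10747*(-10811) = 116185817)
g - Z(k(-14)) = 116185817 - (-31 - 14)/(2*(-14)) = 116185817 - (-1)*(-45)/(2*14) = 116185817 - 1*45/28 = 116185817 - 45/28 = 3253202831/28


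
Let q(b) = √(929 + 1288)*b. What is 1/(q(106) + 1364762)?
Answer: 682381/931275203216 - 53*√2217/931275203216 ≈ 7.3006e-7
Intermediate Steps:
q(b) = b*√2217 (q(b) = √2217*b = b*√2217)
1/(q(106) + 1364762) = 1/(106*√2217 + 1364762) = 1/(1364762 + 106*√2217)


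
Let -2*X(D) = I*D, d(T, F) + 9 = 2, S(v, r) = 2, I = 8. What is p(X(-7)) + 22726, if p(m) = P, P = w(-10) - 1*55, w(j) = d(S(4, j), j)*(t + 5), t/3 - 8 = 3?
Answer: 22405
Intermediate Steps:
t = 33 (t = 24 + 3*3 = 24 + 9 = 33)
d(T, F) = -7 (d(T, F) = -9 + 2 = -7)
w(j) = -266 (w(j) = -7*(33 + 5) = -7*38 = -266)
X(D) = -4*D
P = -321 (P = -266 - 1*55 = -266 - 55 = -321)
p(m) = -321
p(X(-7)) + 22726 = -321 + 22726 = 22405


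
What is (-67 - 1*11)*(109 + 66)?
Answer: -13650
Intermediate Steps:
(-67 - 1*11)*(109 + 66) = (-67 - 11)*175 = -78*175 = -13650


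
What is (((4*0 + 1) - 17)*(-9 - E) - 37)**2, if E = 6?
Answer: 41209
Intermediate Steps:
(((4*0 + 1) - 17)*(-9 - E) - 37)**2 = (((4*0 + 1) - 17)*(-9 - 1*6) - 37)**2 = (((0 + 1) - 17)*(-9 - 6) - 37)**2 = ((1 - 17)*(-15) - 37)**2 = (-16*(-15) - 37)**2 = (240 - 37)**2 = 203**2 = 41209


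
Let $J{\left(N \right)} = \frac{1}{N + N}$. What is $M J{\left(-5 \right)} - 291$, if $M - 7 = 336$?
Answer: $- \frac{3253}{10} \approx -325.3$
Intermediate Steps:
$J{\left(N \right)} = \frac{1}{2 N}$
$M = 343$ ($M = 7 + 336 = 343$)
$M J{\left(-5 \right)} - 291 = 343 \frac{1}{2 \left(-5\right)} - 291 = 343 \cdot \frac{1}{2} \left(- \frac{1}{5}\right) - 291 = 343 \left(- \frac{1}{10}\right) - 291 = - \frac{343}{10} - 291 = - \frac{3253}{10}$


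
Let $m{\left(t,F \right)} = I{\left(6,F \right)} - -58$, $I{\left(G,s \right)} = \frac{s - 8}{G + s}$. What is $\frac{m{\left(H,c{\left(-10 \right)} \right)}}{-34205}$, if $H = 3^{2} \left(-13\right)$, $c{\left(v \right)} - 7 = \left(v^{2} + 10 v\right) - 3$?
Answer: $- \frac{288}{171025} \approx -0.001684$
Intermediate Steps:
$I{\left(G,s \right)} = \frac{-8 + s}{G + s}$
$c{\left(v \right)} = 4 + v^{2} + 10 v$ ($c{\left(v \right)} = 7 - \left(3 - v^{2} - 10 v\right) = 7 + \left(-3 + v^{2} + 10 v\right) = 4 + v^{2} + 10 v$)
$H = -117$ ($H = 9 \left(-13\right) = -117$)
$m{\left(t,F \right)} = 58 + \frac{-8 + F}{6 + F}$ ($m{\left(t,F \right)} = \frac{-8 + F}{6 + F} - -58 = \frac{-8 + F}{6 + F} + 58 = 58 + \frac{-8 + F}{6 + F}$)
$\frac{m{\left(H,c{\left(-10 \right)} \right)}}{-34205} = \frac{\frac{1}{6 + \left(4 + \left(-10\right)^{2} + 10 \left(-10\right)\right)} \left(340 + 59 \left(4 + \left(-10\right)^{2} + 10 \left(-10\right)\right)\right)}{-34205} = \frac{340 + 59 \left(4 + 100 - 100\right)}{6 + \left(4 + 100 - 100\right)} \left(- \frac{1}{34205}\right) = \frac{340 + 59 \cdot 4}{6 + 4} \left(- \frac{1}{34205}\right) = \frac{340 + 236}{10} \left(- \frac{1}{34205}\right) = \frac{1}{10} \cdot 576 \left(- \frac{1}{34205}\right) = \frac{288}{5} \left(- \frac{1}{34205}\right) = - \frac{288}{171025}$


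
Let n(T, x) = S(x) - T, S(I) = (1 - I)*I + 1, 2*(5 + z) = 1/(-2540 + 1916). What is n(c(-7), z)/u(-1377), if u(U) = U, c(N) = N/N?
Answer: 46738849/2144683008 ≈ 0.021793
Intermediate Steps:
c(N) = 1
z = -6241/1248 (z = -5 + 1/(2*(-2540 + 1916)) = -5 + (½)/(-624) = -5 + (½)*(-1/624) = -5 - 1/1248 = -6241/1248 ≈ -5.0008)
S(I) = 1 + I*(1 - I) (S(I) = I*(1 - I) + 1 = 1 + I*(1 - I))
n(T, x) = 1 + x - T - x² (n(T, x) = (1 + x - x²) - T = 1 + x - T - x²)
n(c(-7), z)/u(-1377) = (1 - 6241/1248 - 1*1 - (-6241/1248)²)/(-1377) = (1 - 6241/1248 - 1 - 1*38950081/1557504)*(-1/1377) = (1 - 6241/1248 - 1 - 38950081/1557504)*(-1/1377) = -46738849/1557504*(-1/1377) = 46738849/2144683008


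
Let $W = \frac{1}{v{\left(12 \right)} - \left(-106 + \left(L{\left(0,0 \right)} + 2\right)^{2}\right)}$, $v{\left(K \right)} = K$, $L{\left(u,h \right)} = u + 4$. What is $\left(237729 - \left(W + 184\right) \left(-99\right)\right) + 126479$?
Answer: $\frac{31358867}{82} \approx 3.8243 \cdot 10^{5}$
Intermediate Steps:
$L{\left(u,h \right)} = 4 + u$
$W = \frac{1}{82}$ ($W = \frac{1}{12 + \left(106 - \left(\left(4 + 0\right) + 2\right)^{2}\right)} = \frac{1}{12 + \left(106 - \left(4 + 2\right)^{2}\right)} = \frac{1}{12 + \left(106 - 6^{2}\right)} = \frac{1}{12 + \left(106 - 36\right)} = \frac{1}{12 + 70} = \frac{1}{82} \approx 0.012195$)
$\left(237729 - \left(W + 184\right) \left(-99\right)\right) + 126479 = \left(237729 - \left(\frac{1}{82} + 184\right) \left(-99\right)\right) + 126479 = \left(237729 - \frac{15089}{82} \left(-99\right)\right) + 126479 = \left(237729 - - \frac{1493811}{82}\right) + 126479 = \left(237729 + \frac{1493811}{82}\right) + 126479 = \frac{20987589}{82} + 126479 = \frac{31358867}{82}$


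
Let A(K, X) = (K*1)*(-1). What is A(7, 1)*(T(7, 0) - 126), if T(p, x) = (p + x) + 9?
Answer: 770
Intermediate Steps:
T(p, x) = 9 + p + x
A(K, X) = -K (A(K, X) = K*(-1) = -K)
A(7, 1)*(T(7, 0) - 126) = (-1*7)*((9 + 7 + 0) - 126) = -7*(16 - 126) = -7*(-110) = 770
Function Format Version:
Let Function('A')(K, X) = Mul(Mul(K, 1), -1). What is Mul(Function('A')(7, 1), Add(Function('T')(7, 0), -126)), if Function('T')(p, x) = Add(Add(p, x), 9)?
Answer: 770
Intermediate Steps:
Function('T')(p, x) = Add(9, p, x)
Function('A')(K, X) = Mul(-1, K) (Function('A')(K, X) = Mul(K, -1) = Mul(-1, K))
Mul(Function('A')(7, 1), Add(Function('T')(7, 0), -126)) = Mul(Mul(-1, 7), Add(Add(9, 7, 0), -126)) = Mul(-7, Add(16, -126)) = Mul(-7, -110) = 770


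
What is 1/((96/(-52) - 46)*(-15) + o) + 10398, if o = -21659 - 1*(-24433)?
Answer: 471986029/45392 ≈ 10398.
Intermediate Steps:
o = 2774 (o = -21659 + 24433 = 2774)
1/((96/(-52) - 46)*(-15) + o) + 10398 = 1/((96/(-52) - 46)*(-15) + 2774) + 10398 = 1/((96*(-1/52) - 46)*(-15) + 2774) + 10398 = 1/((-24/13 - 46)*(-15) + 2774) + 10398 = 1/(-622/13*(-15) + 2774) + 10398 = 1/(9330/13 + 2774) + 10398 = 1/(45392/13) + 10398 = 13/45392 + 10398 = 471986029/45392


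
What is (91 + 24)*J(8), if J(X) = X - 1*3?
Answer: 575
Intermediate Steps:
J(X) = -3 + X (J(X) = X - 3 = -3 + X)
(91 + 24)*J(8) = (91 + 24)*(-3 + 8) = 115*5 = 575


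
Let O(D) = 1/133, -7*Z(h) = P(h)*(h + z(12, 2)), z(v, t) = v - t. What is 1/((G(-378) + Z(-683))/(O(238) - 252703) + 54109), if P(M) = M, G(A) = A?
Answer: 33609498/1818585111077 ≈ 1.8481e-5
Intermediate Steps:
Z(h) = -h*(10 + h)/7 (Z(h) = -h*(h + (12 - 1*2))/7 = -h*(h + (12 - 2))/7 = -h*(h + 10)/7 = -h*(10 + h)/7)
O(D) = 1/133
1/((G(-378) + Z(-683))/(O(238) - 252703) + 54109) = 1/((-378 - 1/7*(-683)*(10 - 683))/(1/133 - 252703) + 54109) = 1/((-378 - 1/7*(-683)*(-673))/(-33609498/133) + 54109) = 1/((-378 - 459659/7)*(-133/33609498) + 54109) = 1/(-462305/7*(-133/33609498) + 54109) = 1/(8783795/33609498 + 54109) = 1/(1818585111077/33609498) = 33609498/1818585111077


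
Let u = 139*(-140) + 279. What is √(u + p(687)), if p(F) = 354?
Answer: I*√18827 ≈ 137.21*I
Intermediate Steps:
u = -19181 (u = -19460 + 279 = -19181)
√(u + p(687)) = √(-19181 + 354) = √(-18827) = I*√18827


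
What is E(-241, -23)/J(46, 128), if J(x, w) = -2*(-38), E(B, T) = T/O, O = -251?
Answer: 23/19076 ≈ 0.0012057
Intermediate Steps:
E(B, T) = -T/251 (E(B, T) = T/(-251) = T*(-1/251) = -T/251)
J(x, w) = 76
E(-241, -23)/J(46, 128) = -1/251*(-23)/76 = (23/251)*(1/76) = 23/19076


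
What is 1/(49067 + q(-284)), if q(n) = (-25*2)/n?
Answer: 142/6967539 ≈ 2.0380e-5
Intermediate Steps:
q(n) = -50/n
1/(49067 + q(-284)) = 1/(49067 - 50/(-284)) = 1/(49067 - 50*(-1/284)) = 1/(49067 + 25/142) = 1/(6967539/142) = 142/6967539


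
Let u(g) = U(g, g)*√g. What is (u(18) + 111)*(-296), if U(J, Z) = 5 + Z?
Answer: -32856 - 20424*√2 ≈ -61740.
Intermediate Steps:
u(g) = √g*(5 + g) (u(g) = (5 + g)*√g = √g*(5 + g))
(u(18) + 111)*(-296) = (√18*(5 + 18) + 111)*(-296) = ((3*√2)*23 + 111)*(-296) = (69*√2 + 111)*(-296) = (111 + 69*√2)*(-296) = -32856 - 20424*√2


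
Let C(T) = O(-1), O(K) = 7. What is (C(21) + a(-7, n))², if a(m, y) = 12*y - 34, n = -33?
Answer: 178929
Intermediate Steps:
a(m, y) = -34 + 12*y
C(T) = 7
(C(21) + a(-7, n))² = (7 + (-34 + 12*(-33)))² = (7 + (-34 - 396))² = (7 - 430)² = (-423)² = 178929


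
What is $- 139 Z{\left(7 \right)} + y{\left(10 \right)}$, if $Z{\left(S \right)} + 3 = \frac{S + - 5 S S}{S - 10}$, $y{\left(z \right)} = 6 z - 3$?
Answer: $- \frac{31660}{3} \approx -10553.0$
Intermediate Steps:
$y{\left(z \right)} = -3 + 6 z$
$Z{\left(S \right)} = -3 + \frac{S - 5 S^{2}}{-10 + S}$ ($Z{\left(S \right)} = -3 + \frac{S + - 5 S S}{S - 10} = -3 + \frac{S - 5 S^{2}}{-10 + S}$)
$- 139 Z{\left(7 \right)} + y{\left(10 \right)} = - 139 \frac{30 - 5 \cdot 7^{2} - 14}{-10 + 7} + \left(-3 + 6 \cdot 10\right) = - 139 \frac{30 - 245 - 14}{-3} + \left(-3 + 60\right) = - 139 \left(- \frac{30 - 245 - 14}{3}\right) + 57 = - 139 \left(\left(- \frac{1}{3}\right) \left(-229\right)\right) + 57 = \left(-139\right) \frac{229}{3} + 57 = - \frac{31831}{3} + 57 = - \frac{31660}{3}$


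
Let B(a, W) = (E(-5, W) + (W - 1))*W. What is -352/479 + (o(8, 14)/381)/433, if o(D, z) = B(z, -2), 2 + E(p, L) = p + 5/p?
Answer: -58059958/79022067 ≈ -0.73473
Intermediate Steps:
E(p, L) = -2 + p + 5/p (E(p, L) = -2 + (p + 5/p) = -2 + p + 5/p)
B(a, W) = W*(-9 + W) (B(a, W) = ((-2 - 5 + 5/(-5)) + (W - 1))*W = ((-2 - 5 + 5*(-⅕)) + (-1 + W))*W = ((-2 - 5 - 1) + (-1 + W))*W = (-8 + (-1 + W))*W = (-9 + W)*W = W*(-9 + W))
o(D, z) = 22 (o(D, z) = -2*(-9 - 2) = -2*(-11) = 22)
-352/479 + (o(8, 14)/381)/433 = -352/479 + (22/381)/433 = -352*1/479 + (22*(1/381))*(1/433) = -352/479 + (22/381)*(1/433) = -352/479 + 22/164973 = -58059958/79022067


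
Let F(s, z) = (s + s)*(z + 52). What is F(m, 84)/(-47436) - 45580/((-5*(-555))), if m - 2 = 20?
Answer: -36312308/2193915 ≈ -16.551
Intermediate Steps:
m = 22 (m = 2 + 20 = 22)
F(s, z) = 2*s*(52 + z) (F(s, z) = (2*s)*(52 + z) = 2*s*(52 + z))
F(m, 84)/(-47436) - 45580/((-5*(-555))) = (2*22*(52 + 84))/(-47436) - 45580/((-5*(-555))) = (2*22*136)*(-1/47436) - 45580/2775 = 5984*(-1/47436) - 45580*1/2775 = -1496/11859 - 9116/555 = -36312308/2193915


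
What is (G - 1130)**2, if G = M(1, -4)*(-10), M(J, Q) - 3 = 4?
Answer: 1440000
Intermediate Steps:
M(J, Q) = 7 (M(J, Q) = 3 + 4 = 7)
G = -70 (G = 7*(-10) = -70)
(G - 1130)**2 = (-70 - 1130)**2 = (-1200)**2 = 1440000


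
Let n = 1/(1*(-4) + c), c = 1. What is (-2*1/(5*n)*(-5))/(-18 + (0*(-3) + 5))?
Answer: 6/13 ≈ 0.46154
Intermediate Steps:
n = -⅓ (n = 1/(1*(-4) + 1) = 1/(-4 + 1) = 1/(-3) = -⅓ ≈ -0.33333)
(-2*1/(5*n)*(-5))/(-18 + (0*(-3) + 5)) = (-2/((-⅓*5))*(-5))/(-18 + (0*(-3) + 5)) = (-2/(-5/3)*(-5))/(-18 + (0 + 5)) = (-2*(-⅗)*(-5))/(-18 + 5) = ((6/5)*(-5))/(-13) = -6*(-1/13) = 6/13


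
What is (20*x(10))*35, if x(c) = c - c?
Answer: 0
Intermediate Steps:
x(c) = 0
(20*x(10))*35 = (20*0)*35 = 0*35 = 0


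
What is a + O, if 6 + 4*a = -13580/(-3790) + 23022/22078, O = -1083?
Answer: -18129888347/16735124 ≈ -1083.3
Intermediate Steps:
a = -5749055/16735124 (a = -3/2 + (-13580/(-3790) + 23022/22078)/4 = -3/2 + (-13580*(-1/3790) + 23022*(1/22078))/4 = -3/2 + (1358/379 + 11511/11039)/4 = -3/2 + (¼)*(19353631/4183781) = -3/2 + 19353631/16735124 = -5749055/16735124 ≈ -0.34353)
a + O = -5749055/16735124 - 1083 = -18129888347/16735124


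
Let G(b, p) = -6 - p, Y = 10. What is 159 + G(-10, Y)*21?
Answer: -177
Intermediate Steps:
159 + G(-10, Y)*21 = 159 + (-6 - 1*10)*21 = 159 + (-6 - 10)*21 = 159 - 16*21 = 159 - 336 = -177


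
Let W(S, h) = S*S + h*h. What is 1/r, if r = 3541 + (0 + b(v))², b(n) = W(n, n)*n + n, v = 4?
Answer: 1/20965 ≈ 4.7699e-5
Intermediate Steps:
W(S, h) = S² + h²
b(n) = n + 2*n³ (b(n) = (n² + n²)*n + n = (2*n²)*n + n = 2*n³ + n = n + 2*n³)
r = 20965 (r = 3541 + (0 + (4 + 2*4³))² = 3541 + (0 + (4 + 2*64))² = 3541 + (0 + (4 + 128))² = 3541 + (0 + 132)² = 3541 + 132² = 3541 + 17424 = 20965)
1/r = 1/20965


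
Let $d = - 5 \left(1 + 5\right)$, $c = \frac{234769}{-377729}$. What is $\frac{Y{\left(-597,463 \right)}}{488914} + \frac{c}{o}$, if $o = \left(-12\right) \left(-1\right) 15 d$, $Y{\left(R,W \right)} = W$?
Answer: $\frac{529589948333}{498627890026200} \approx 0.0010621$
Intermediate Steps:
$c = - \frac{234769}{377729}$ ($c = 234769 \left(- \frac{1}{377729}\right) = - \frac{234769}{377729} \approx -0.62153$)
$d = -30$ ($d = \left(-5\right) 6 = -30$)
$o = -5400$ ($o = \left(-12\right) \left(-1\right) 15 \left(-30\right) = 12 \cdot 15 \left(-30\right) = 180 \left(-30\right) = -5400$)
$\frac{Y{\left(-597,463 \right)}}{488914} + \frac{c}{o} = \frac{463}{488914} - \frac{234769}{377729 \left(-5400\right)} = 463 \cdot \frac{1}{488914} - - \frac{234769}{2039736600} = \frac{463}{488914} + \frac{234769}{2039736600} = \frac{529589948333}{498627890026200}$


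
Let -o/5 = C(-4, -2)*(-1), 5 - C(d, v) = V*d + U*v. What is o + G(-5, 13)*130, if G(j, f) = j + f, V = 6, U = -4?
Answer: 1145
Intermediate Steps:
C(d, v) = 5 - 6*d + 4*v (C(d, v) = 5 - (6*d - 4*v) = 5 - (-4*v + 6*d) = 5 + (-6*d + 4*v) = 5 - 6*d + 4*v)
o = 105 (o = -5*(5 - 6*(-4) + 4*(-2))*(-1) = -5*(5 + 24 - 8)*(-1) = -105*(-1) = -5*(-21) = 105)
G(j, f) = f + j
o + G(-5, 13)*130 = 105 + (13 - 5)*130 = 105 + 8*130 = 105 + 1040 = 1145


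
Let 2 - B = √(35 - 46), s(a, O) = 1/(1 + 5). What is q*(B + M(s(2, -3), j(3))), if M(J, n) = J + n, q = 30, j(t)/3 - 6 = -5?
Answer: 155 - 30*I*√11 ≈ 155.0 - 99.499*I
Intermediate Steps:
j(t) = 3 (j(t) = 18 + 3*(-5) = 18 - 15 = 3)
s(a, O) = ⅙ (s(a, O) = 1/6 = ⅙)
B = 2 - I*√11 (B = 2 - √(35 - 46) = 2 - √(-11) = 2 - I*√11 ≈ 2.0 - 3.3166*I)
q*(B + M(s(2, -3), j(3))) = 30*((2 - I*√11) + (⅙ + 3)) = 30*((2 - I*√11) + 19/6) = 30*(31/6 - I*√11) = 155 - 30*I*√11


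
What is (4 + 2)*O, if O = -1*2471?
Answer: -14826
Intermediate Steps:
O = -2471
(4 + 2)*O = (4 + 2)*(-2471) = 6*(-2471) = -14826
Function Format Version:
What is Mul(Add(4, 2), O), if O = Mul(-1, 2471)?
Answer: -14826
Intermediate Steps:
O = -2471
Mul(Add(4, 2), O) = Mul(Add(4, 2), -2471) = Mul(6, -2471) = -14826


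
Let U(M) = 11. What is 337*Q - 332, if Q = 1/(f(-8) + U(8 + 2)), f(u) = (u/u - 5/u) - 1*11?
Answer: -1620/13 ≈ -124.62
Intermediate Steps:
f(u) = -10 - 5/u (f(u) = (1 - 5/u) - 11 = -10 - 5/u)
Q = 8/13 (Q = 1/((-10 - 5/(-8)) + 11) = 1/((-10 - 5*(-⅛)) + 11) = 1/((-10 + 5/8) + 11) = 1/(-75/8 + 11) = 1/(13/8) = 8/13 ≈ 0.61539)
337*Q - 332 = 337*(8/13) - 332 = 2696/13 - 332 = -1620/13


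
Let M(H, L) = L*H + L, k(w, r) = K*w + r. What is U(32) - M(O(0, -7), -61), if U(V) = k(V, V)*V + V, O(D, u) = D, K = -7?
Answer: -6051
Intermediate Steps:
k(w, r) = r - 7*w (k(w, r) = -7*w + r = r - 7*w)
U(V) = V - 6*V**2 (U(V) = (V - 7*V)*V + V = (-6*V)*V + V = -6*V**2 + V = V - 6*V**2)
M(H, L) = L + H*L (M(H, L) = H*L + L = L + H*L)
U(32) - M(O(0, -7), -61) = 32*(1 - 6*32) - (-61)*(1 + 0) = 32*(1 - 192) - (-61) = 32*(-191) - 1*(-61) = -6112 + 61 = -6051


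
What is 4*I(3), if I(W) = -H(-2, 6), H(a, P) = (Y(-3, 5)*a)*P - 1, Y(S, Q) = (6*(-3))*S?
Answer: 2596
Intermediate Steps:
Y(S, Q) = -18*S
H(a, P) = -1 + 54*P*a (H(a, P) = ((-18*(-3))*a)*P - 1 = (54*a)*P - 1 = 54*P*a - 1 = -1 + 54*P*a)
I(W) = 649 (I(W) = -(-1 + 54*6*(-2)) = -(-1 - 648) = -1*(-649) = 649)
4*I(3) = 4*649 = 2596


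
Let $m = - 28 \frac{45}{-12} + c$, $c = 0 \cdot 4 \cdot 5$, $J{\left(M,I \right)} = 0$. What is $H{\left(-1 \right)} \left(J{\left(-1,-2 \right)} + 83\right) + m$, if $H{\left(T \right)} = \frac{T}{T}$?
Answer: $188$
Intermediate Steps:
$H{\left(T \right)} = 1$
$c = 0$ ($c = 0 \cdot 5 = 0$)
$m = 105$ ($m = - 28 \frac{45}{-12} + 0 = - 28 \cdot 45 \left(- \frac{1}{12}\right) + 0 = \left(-28\right) \left(- \frac{15}{4}\right) + 0 = 105 + 0 = 105$)
$H{\left(-1 \right)} \left(J{\left(-1,-2 \right)} + 83\right) + m = 1 \left(0 + 83\right) + 105 = 1 \cdot 83 + 105 = 83 + 105 = 188$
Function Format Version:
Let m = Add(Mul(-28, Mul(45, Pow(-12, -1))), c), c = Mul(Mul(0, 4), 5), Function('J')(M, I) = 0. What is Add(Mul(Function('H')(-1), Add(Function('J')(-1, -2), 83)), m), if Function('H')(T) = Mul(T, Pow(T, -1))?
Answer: 188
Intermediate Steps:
Function('H')(T) = 1
c = 0 (c = Mul(0, 5) = 0)
m = 105 (m = Add(Mul(-28, Mul(45, Pow(-12, -1))), 0) = Add(Mul(-28, Mul(45, Rational(-1, 12))), 0) = Add(Mul(-28, Rational(-15, 4)), 0) = Add(105, 0) = 105)
Add(Mul(Function('H')(-1), Add(Function('J')(-1, -2), 83)), m) = Add(Mul(1, Add(0, 83)), 105) = Add(Mul(1, 83), 105) = Add(83, 105) = 188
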